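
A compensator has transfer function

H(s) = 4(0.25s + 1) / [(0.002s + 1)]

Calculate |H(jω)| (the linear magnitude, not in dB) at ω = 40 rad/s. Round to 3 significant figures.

At ω = 40 rad/s:
zero (1 + j40·0.25) = 1 + j10 → |·| ≈ 10.05, ∠ ≈ 84.29°
pole (1 + j40·0.002) = 1 + j0.08 → |·| ≈ 1.0032, ∠ ≈ 4.57°
|H| = 4 · 10.05 / (1.0032) ≈ 40.072

40.1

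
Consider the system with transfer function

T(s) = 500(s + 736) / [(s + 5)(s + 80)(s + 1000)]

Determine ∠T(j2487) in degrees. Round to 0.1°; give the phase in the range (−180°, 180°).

At s = jω = j2487:
zero (s+736): 736 + j2487 → |·| = √(736²+2487²) = √6726865 ≈ 2593.6, ∠ = arctan(2487/736) ≈ 73.51°
pole (s+5): 5 + j2487 → |·| = √(5²+2487²) = √6185194 ≈ 2487, ∠ = arctan(2487/5) ≈ 89.88°
pole (s+80): 80 + j2487 → |·| = √(80²+2487²) = √6191569 ≈ 2488.3, ∠ = arctan(2487/80) ≈ 88.16°
pole (s+1000): 1000 + j2487 → |·| = √(1000²+2487²) = √7185169 ≈ 2680.5, ∠ = arctan(2487/1000) ≈ 68.10°
∠T = 73.51° − 246.14° = -172.63°

-172.6°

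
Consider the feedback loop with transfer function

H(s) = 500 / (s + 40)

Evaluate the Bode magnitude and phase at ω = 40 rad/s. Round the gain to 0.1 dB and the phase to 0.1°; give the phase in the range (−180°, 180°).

18.9 dB, -45.0°

Substitute s = j40:
Numerator: 500 = 500 + j0
Denominator: (j40) + 40 = 40 + j40
|N| = √(500² + 0²) ≈ 500, ∠N ≈ 0.00°
|D| = √(40² + 40²) ≈ 56.569, ∠D ≈ 45.00°
|H| = 500 / 56.569 ≈ 8.8388
Gain = 20 log₁₀(8.8388) ≈ 18.93 dB
∠H = 0.00° − 45.00° = -45.00°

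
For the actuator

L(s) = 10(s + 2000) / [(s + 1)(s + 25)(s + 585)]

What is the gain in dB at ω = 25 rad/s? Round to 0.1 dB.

At s = jω = j25:
zero (s+2000): 2000 + j25 → |·| = √(2000²+25²) = √4000625 ≈ 2000.2, ∠ = arctan(25/2000) ≈ 0.72°
pole (s+1): 1 + j25 → |·| = √(1²+25²) = √626 ≈ 25.02, ∠ = arctan(25/1) ≈ 87.71°
pole (s+25): 25 + j25 → |·| = √(25²+25²) = √1250 ≈ 35.355, ∠ = arctan(25/25) ≈ 45.00°
pole (s+585): 585 + j25 → |·| = √(585²+25²) = √342850 ≈ 585.53, ∠ = arctan(25/585) ≈ 2.45°
|L| = 10 · 2000.2 / 5.1795e+05 ≈ 0.038618
Gain = 20 log₁₀(0.038618) ≈ -28.26 dB

-28.3 dB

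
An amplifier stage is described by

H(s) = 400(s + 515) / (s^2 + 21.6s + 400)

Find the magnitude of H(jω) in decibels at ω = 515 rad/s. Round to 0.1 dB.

0.8 dB

At s = jω = j515:
zero (s+515): 515 + j515 → |·| = √(515²+515²) = √530450 ≈ 728.32, ∠ = arctan(515/515) ≈ 45.00°
quadratic: (j515)² + 21.6·j515 + 400 = -264825 + j11124 → |·| ≈ 2.6506e+05, ∠ ≈ 177.59°
|H| = 400 · 728.32 / 2.6506e+05 ≈ 1.0991
Gain = 20 log₁₀(1.0991) ≈ 0.82 dB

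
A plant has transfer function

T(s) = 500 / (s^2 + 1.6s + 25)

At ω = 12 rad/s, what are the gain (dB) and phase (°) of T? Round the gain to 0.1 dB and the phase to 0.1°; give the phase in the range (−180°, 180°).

At s = jω = j12:
quadratic: (j12)² + 1.6·j12 + 25 = -119 + j19.2 → |·| ≈ 120.54, ∠ ≈ 170.83°
|T| = 500 / 120.54 ≈ 4.148
Gain = 20 log₁₀(4.148) ≈ 12.36 dB
∠T = 0.00° − 170.83° = -170.83°

12.4 dB, -170.8°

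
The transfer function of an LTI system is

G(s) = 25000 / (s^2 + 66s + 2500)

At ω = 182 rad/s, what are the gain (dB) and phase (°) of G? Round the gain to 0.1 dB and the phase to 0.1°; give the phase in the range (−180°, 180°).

-2.4 dB, -158.6°

At s = jω = j182:
quadratic: (j182)² + 66·j182 + 2500 = -30624 + j12012 → |·| ≈ 32896, ∠ ≈ 158.58°
|G| = 25000 / 32896 ≈ 0.75997
Gain = 20 log₁₀(0.75997) ≈ -2.38 dB
∠G = 0.00° − 158.58° = -158.58°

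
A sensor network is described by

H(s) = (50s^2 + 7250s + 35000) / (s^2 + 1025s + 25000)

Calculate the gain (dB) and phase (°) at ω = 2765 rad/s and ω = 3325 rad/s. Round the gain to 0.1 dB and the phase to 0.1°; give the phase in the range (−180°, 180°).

ω = 2765: 33.5 dB, 17.4°; ω = 3325: 33.6 dB, 14.7°

Substitute s = j2765:
Numerator: 50(j2765)^2 + 7250(j2765) + 35000 = -382226250 + j20046250
Denominator: (j2765)^2 + 1025(j2765) + 25000 = -7620225 + j2834125
|N| = √(382226250² + 20046250²) ≈ 3.8275e+08, ∠N ≈ 177.00°
|D| = √(7620225² + 2834125²) ≈ 8.1302e+06, ∠D ≈ 159.60°
|H| = 3.8275e+08 / 8.1302e+06 ≈ 47.078
Gain = 20 log₁₀(47.078) ≈ 33.46 dB
∠H = 177.00° − 159.60° = 17.40°

Substitute s = j3325:
Numerator: 50(j3325)^2 + 7250(j3325) + 35000 = -552746250 + j24106250
Denominator: (j3325)^2 + 1025(j3325) + 25000 = -11030625 + j3408125
|N| = √(552746250² + 24106250²) ≈ 5.5327e+08, ∠N ≈ 177.50°
|D| = √(11030625² + 3408125²) ≈ 1.1545e+07, ∠D ≈ 162.83°
|H| = 5.5327e+08 / 1.1545e+07 ≈ 47.923
Gain = 20 log₁₀(47.923) ≈ 33.61 dB
∠H = 177.50° − 162.83° = 14.67°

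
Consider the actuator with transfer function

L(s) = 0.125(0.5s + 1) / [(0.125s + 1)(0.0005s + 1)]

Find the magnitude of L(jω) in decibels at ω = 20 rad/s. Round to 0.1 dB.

At ω = 20 rad/s:
zero (1 + j20·0.5) = 1 + j10 → |·| ≈ 10.05, ∠ ≈ 84.29°
pole (1 + j20·0.125) = 1 + j2.5 → |·| ≈ 2.6926, ∠ ≈ 68.20°
pole (1 + j20·0.0005) = 1 + j0.01 → |·| ≈ 1, ∠ ≈ 0.57°
|L| = 0.125 · 10.05 / (2.6926 · 1) ≈ 0.46656
Gain = 20 log₁₀(0.46656) ≈ -6.62 dB

-6.6 dB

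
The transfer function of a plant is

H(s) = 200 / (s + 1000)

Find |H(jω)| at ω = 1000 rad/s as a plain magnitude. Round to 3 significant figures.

Substitute s = j1000:
Numerator: 200 = 200 + j0
Denominator: (j1000) + 1000 = 1000 + j1000
|N| = √(200² + 0²) ≈ 200, ∠N ≈ 0.00°
|D| = √(1000² + 1000²) ≈ 1414.2, ∠D ≈ 45.00°
|H| = 200 / 1414.2 ≈ 0.14142

0.141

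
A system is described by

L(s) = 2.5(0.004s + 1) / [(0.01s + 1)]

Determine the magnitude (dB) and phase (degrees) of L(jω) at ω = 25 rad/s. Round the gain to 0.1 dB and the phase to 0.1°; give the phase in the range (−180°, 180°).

At ω = 25 rad/s:
zero (1 + j25·0.004) = 1 + j0.1 → |·| ≈ 1.005, ∠ ≈ 5.71°
pole (1 + j25·0.01) = 1 + j0.25 → |·| ≈ 1.0308, ∠ ≈ 14.04°
|L| = 2.5 · 1.005 / (1.0308) ≈ 2.4374
Gain = 20 log₁₀(2.4374) ≈ 7.74 dB
∠L = (5.71°) − (14.04°) = -8.33°

7.7 dB, -8.3°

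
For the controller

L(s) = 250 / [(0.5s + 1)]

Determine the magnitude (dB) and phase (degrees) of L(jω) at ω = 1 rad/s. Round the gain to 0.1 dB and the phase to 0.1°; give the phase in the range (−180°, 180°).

At ω = 1 rad/s:
pole (1 + j1·0.5) = 1 + j0.5 → |·| ≈ 1.118, ∠ ≈ 26.57°
|L| = 250 · 1 / (1.118) ≈ 223.61
Gain = 20 log₁₀(223.61) ≈ 46.99 dB
∠L = (0°) − (26.57°) = -26.57°

47.0 dB, -26.6°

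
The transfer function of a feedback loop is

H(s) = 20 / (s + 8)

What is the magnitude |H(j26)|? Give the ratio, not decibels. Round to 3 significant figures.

0.735

At s = jω = j26:
pole (s+8): 8 + j26 → |·| = √(8²+26²) = √740 ≈ 27.203, ∠ = arctan(26/8) ≈ 72.90°
|H| = 20 / 27.203 ≈ 0.73521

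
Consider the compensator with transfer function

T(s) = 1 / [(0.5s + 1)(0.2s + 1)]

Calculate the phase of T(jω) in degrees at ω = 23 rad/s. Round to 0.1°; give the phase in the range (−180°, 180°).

At ω = 23 rad/s:
pole (1 + j23·0.5) = 1 + j11.5 → |·| ≈ 11.543, ∠ ≈ 85.03°
pole (1 + j23·0.2) = 1 + j4.6 → |·| ≈ 4.7074, ∠ ≈ 77.74°
∠T = (0°) − (85.03° + 77.74°) = -162.77°

-162.8°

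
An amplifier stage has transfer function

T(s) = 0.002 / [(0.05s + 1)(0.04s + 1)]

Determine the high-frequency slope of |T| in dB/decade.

-40 dB/decade

Each pole contributes −20 dB/decade at high frequency; each zero contributes +20 dB/decade.
Net: 0 zero(s) − 2 pole(s) → -40 dB/decade.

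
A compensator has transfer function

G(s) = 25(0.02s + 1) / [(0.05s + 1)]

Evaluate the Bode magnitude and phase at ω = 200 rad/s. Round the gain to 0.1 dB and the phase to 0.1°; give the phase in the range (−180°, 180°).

At ω = 200 rad/s:
zero (1 + j200·0.02) = 1 + j4 → |·| ≈ 4.1231, ∠ ≈ 75.96°
pole (1 + j200·0.05) = 1 + j10 → |·| ≈ 10.05, ∠ ≈ 84.29°
|G| = 25 · 4.1231 / (10.05) ≈ 10.256
Gain = 20 log₁₀(10.256) ≈ 20.22 dB
∠G = (75.96°) − (84.29°) = -8.33°

20.2 dB, -8.3°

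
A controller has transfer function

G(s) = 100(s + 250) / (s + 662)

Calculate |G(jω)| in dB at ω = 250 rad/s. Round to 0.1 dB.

At s = jω = j250:
zero (s+250): 250 + j250 → |·| = √(250²+250²) = √125000 ≈ 353.55, ∠ = arctan(250/250) ≈ 45.00°
pole (s+662): 662 + j250 → |·| = √(662²+250²) = √500744 ≈ 707.63, ∠ = arctan(250/662) ≈ 20.69°
|G| = 100 · 353.55 / 707.63 ≈ 49.963
Gain = 20 log₁₀(49.963) ≈ 33.97 dB

34.0 dB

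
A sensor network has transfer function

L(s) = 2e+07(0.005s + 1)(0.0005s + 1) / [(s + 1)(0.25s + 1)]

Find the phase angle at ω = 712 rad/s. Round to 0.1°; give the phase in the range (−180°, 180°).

At ω = 712 rad/s:
zero (1 + j712·0.005) = 1 + j3.56 → |·| ≈ 3.6978, ∠ ≈ 74.31°
zero (1 + j712·0.0005) = 1 + j0.356 → |·| ≈ 1.0615, ∠ ≈ 19.60°
pole (1 + j712·1) = 1 + j712 → |·| ≈ 712, ∠ ≈ 89.92°
pole (1 + j712·0.25) = 1 + j178 → |·| ≈ 178, ∠ ≈ 89.68°
∠L = (74.31° + 19.60°) − (89.92° + 89.68°) = -85.69°

-85.7°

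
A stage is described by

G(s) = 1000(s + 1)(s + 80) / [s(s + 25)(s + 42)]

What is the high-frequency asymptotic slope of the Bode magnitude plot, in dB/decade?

Each pole contributes −20 dB/decade at high frequency; each zero contributes +20 dB/decade.
Net: 2 zero(s) − 3 pole(s) → -20 dB/decade.

-20 dB/decade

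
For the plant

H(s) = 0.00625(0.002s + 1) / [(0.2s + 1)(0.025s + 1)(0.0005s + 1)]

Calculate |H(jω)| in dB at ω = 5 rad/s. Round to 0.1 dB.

At ω = 5 rad/s:
zero (1 + j5·0.002) = 1 + j0.01 → |·| ≈ 1, ∠ ≈ 0.57°
pole (1 + j5·0.2) = 1 + j1 → |·| ≈ 1.4142, ∠ ≈ 45.00°
pole (1 + j5·0.025) = 1 + j0.125 → |·| ≈ 1.0078, ∠ ≈ 7.13°
pole (1 + j5·0.0005) = 1 + j0.0025 → |·| ≈ 1, ∠ ≈ 0.14°
|H| = 0.00625 · 1 / (1.4142 · 1.0078 · 1) ≈ 0.0043853
Gain = 20 log₁₀(0.0043853) ≈ -47.16 dB

-47.2 dB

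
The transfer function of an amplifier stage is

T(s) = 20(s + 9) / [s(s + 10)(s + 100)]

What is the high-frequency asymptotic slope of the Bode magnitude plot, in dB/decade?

-40 dB/decade

Each pole contributes −20 dB/decade at high frequency; each zero contributes +20 dB/decade.
Net: 1 zero(s) − 3 pole(s) → -40 dB/decade.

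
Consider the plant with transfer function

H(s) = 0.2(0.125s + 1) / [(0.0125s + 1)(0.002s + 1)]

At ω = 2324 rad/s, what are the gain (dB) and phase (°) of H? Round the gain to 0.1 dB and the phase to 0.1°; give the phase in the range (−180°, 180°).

At ω = 2324 rad/s:
zero (1 + j2324·0.125) = 1 + j290.5 → |·| ≈ 290.5, ∠ ≈ 89.80°
pole (1 + j2324·0.0125) = 1 + j29.05 → |·| ≈ 29.067, ∠ ≈ 88.03°
pole (1 + j2324·0.002) = 1 + j4.648 → |·| ≈ 4.7544, ∠ ≈ 77.86°
|H| = 0.2 · 290.5 / (29.067 · 4.7544) ≈ 0.42042
Gain = 20 log₁₀(0.42042) ≈ -7.53 dB
∠H = (89.80°) − (88.03° + 77.86°) = -76.09°

-7.5 dB, -76.1°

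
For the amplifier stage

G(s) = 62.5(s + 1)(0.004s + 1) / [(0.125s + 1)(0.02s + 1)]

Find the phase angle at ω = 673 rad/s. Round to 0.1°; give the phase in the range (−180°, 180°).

At ω = 673 rad/s:
zero (1 + j673·1) = 1 + j673 → |·| ≈ 673, ∠ ≈ 89.91°
zero (1 + j673·0.004) = 1 + j2.692 → |·| ≈ 2.8717, ∠ ≈ 69.62°
pole (1 + j673·0.125) = 1 + j84.125 → |·| ≈ 84.131, ∠ ≈ 89.32°
pole (1 + j673·0.02) = 1 + j13.46 → |·| ≈ 13.497, ∠ ≈ 85.75°
∠G = (89.91° + 69.62°) − (89.32° + 85.75°) = -15.54°

-15.5°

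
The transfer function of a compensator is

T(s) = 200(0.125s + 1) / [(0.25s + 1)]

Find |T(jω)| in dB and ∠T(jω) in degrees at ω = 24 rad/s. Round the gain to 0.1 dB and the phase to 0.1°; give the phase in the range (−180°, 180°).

At ω = 24 rad/s:
zero (1 + j24·0.125) = 1 + j3 → |·| ≈ 3.1623, ∠ ≈ 71.57°
pole (1 + j24·0.25) = 1 + j6 → |·| ≈ 6.0828, ∠ ≈ 80.54°
|T| = 200 · 3.1623 / (6.0828) ≈ 103.98
Gain = 20 log₁₀(103.98) ≈ 40.34 dB
∠T = (71.57°) − (80.54°) = -8.97°

40.3 dB, -9.0°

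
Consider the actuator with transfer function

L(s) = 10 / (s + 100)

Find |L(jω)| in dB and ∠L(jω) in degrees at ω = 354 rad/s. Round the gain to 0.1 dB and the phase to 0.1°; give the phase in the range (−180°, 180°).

At s = jω = j354:
pole (s+100): 100 + j354 → |·| = √(100²+354²) = √135316 ≈ 367.85, ∠ = arctan(354/100) ≈ 74.23°
|L| = 10 / 367.85 ≈ 0.027185
Gain = 20 log₁₀(0.027185) ≈ -31.31 dB
∠L = 0.00° − 74.23° = -74.23°

-31.3 dB, -74.2°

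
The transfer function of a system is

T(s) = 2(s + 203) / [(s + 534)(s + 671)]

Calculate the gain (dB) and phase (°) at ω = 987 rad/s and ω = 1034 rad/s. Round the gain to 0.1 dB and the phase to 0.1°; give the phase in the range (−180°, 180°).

ω = 987: -56.5 dB, -39.0°; ω = 1034: -56.7 dB, -40.8°

At s = jω = j987:
zero (s+203): 203 + j987 → |·| = √(203²+987²) = √1015378 ≈ 1007.7, ∠ = arctan(987/203) ≈ 78.38°
pole (s+534): 534 + j987 → |·| = √(534²+987²) = √1259325 ≈ 1122.2, ∠ = arctan(987/534) ≈ 61.59°
pole (s+671): 671 + j987 → |·| = √(671²+987²) = √1424410 ≈ 1193.5, ∠ = arctan(987/671) ≈ 55.79°
|T| = 2 · 1007.7 / 1.3393e+06 ≈ 0.0015048
Gain = 20 log₁₀(0.0015048) ≈ -56.45 dB
∠T = 78.38° − 117.38° = -39.00°

At s = jω = j1034:
zero (s+203): 203 + j1034 → |·| = √(203²+1034²) = √1110365 ≈ 1053.7, ∠ = arctan(1034/203) ≈ 78.89°
pole (s+534): 534 + j1034 → |·| = √(534²+1034²) = √1354312 ≈ 1163.7, ∠ = arctan(1034/534) ≈ 62.69°
pole (s+671): 671 + j1034 → |·| = √(671²+1034²) = √1519397 ≈ 1232.6, ∠ = arctan(1034/671) ≈ 57.02°
|T| = 2 · 1053.7 / 1.4344e+06 ≈ 0.0014692
Gain = 20 log₁₀(0.0014692) ≈ -56.66 dB
∠T = 78.89° − 119.71° = -40.82°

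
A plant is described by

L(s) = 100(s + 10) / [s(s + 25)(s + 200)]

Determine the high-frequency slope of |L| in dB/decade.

Each pole contributes −20 dB/decade at high frequency; each zero contributes +20 dB/decade.
Net: 1 zero(s) − 3 pole(s) → -40 dB/decade.

-40 dB/decade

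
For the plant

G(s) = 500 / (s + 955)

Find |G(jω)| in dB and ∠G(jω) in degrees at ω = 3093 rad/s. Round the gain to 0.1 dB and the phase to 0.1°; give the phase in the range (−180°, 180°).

-16.2 dB, -72.8°

At s = jω = j3093:
pole (s+955): 955 + j3093 → |·| = √(955²+3093²) = √10478674 ≈ 3237.1, ∠ = arctan(3093/955) ≈ 72.84°
|G| = 500 / 3237.1 ≈ 0.15446
Gain = 20 log₁₀(0.15446) ≈ -16.22 dB
∠G = 0.00° − 72.84° = -72.84°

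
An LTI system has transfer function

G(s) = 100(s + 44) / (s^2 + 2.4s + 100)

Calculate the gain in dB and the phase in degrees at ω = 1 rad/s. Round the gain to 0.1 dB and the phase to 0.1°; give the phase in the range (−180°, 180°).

33.0 dB, -0.1°

At s = jω = j1:
zero (s+44): 44 + j1 → |·| = √(44²+1²) = √1937 ≈ 44.011, ∠ = arctan(1/44) ≈ 1.30°
quadratic: (j1)² + 2.4·j1 + 100 = 99 + j2.4 → |·| ≈ 99.029, ∠ ≈ 1.39°
|G| = 100 · 44.011 / 99.029 ≈ 44.443
Gain = 20 log₁₀(44.443) ≈ 32.96 dB
∠G = 1.30° − 1.39° = -0.09°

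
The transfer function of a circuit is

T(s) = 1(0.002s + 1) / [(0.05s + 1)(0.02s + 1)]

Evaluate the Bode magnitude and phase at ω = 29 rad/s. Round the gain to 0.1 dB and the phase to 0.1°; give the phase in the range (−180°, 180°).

At ω = 29 rad/s:
zero (1 + j29·0.002) = 1 + j0.058 → |·| ≈ 1.0017, ∠ ≈ 3.32°
pole (1 + j29·0.05) = 1 + j1.45 → |·| ≈ 1.7614, ∠ ≈ 55.41°
pole (1 + j29·0.02) = 1 + j0.58 → |·| ≈ 1.156, ∠ ≈ 30.11°
|T| = 1 · 1.0017 / (1.7614 · 1.156) ≈ 0.49195
Gain = 20 log₁₀(0.49195) ≈ -6.16 dB
∠T = (3.32°) − (55.41° + 30.11°) = -82.20°

-6.2 dB, -82.2°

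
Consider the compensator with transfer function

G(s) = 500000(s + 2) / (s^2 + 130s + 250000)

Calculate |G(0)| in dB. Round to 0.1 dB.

12.0 dB

G(0) = 500000·2 / 250000 = 4
20 log₁₀(4) ≈ 12.04 dB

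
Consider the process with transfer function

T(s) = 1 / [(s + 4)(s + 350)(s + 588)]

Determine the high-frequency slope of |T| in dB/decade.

Each pole contributes −20 dB/decade at high frequency; each zero contributes +20 dB/decade.
Net: 0 zero(s) − 3 pole(s) → -60 dB/decade.

-60 dB/decade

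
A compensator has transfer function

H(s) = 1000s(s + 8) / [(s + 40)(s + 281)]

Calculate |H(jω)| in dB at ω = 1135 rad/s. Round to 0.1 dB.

At s = jω = j1135:
zero (s+8): 8 + j1135 → |·| = √(8²+1135²) = √1288289 ≈ 1135, ∠ = arctan(1135/8) ≈ 89.60°
zero at origin: s = j1135 → |·| = 1135, ∠ = 90.00°
pole (s+40): 40 + j1135 → |·| = √(40²+1135²) = √1289825 ≈ 1135.7, ∠ = arctan(1135/40) ≈ 87.98°
pole (s+281): 281 + j1135 → |·| = √(281²+1135²) = √1367186 ≈ 1169.3, ∠ = arctan(1135/281) ≈ 76.09°
|H| = 1000 · 1.2882e+06 / 1.328e+06 ≈ 970.03
Gain = 20 log₁₀(970.03) ≈ 59.74 dB

59.7 dB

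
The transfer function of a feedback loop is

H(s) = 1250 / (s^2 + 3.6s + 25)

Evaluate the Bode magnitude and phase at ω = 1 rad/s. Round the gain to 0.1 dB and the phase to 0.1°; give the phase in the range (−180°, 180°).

34.2 dB, -8.5°

At s = jω = j1:
quadratic: (j1)² + 3.6·j1 + 25 = 24 + j3.6 → |·| ≈ 24.268, ∠ ≈ 8.53°
|H| = 1250 / 24.268 ≈ 51.508
Gain = 20 log₁₀(51.508) ≈ 34.24 dB
∠H = 0.00° − 8.53° = -8.53°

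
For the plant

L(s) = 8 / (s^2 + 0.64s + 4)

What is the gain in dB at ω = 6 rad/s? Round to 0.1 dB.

-12.1 dB

At s = jω = j6:
quadratic: (j6)² + 0.64·j6 + 4 = -32 + j3.84 → |·| ≈ 32.23, ∠ ≈ 173.16°
|L| = 8 / 32.23 ≈ 0.24822
Gain = 20 log₁₀(0.24822) ≈ -12.10 dB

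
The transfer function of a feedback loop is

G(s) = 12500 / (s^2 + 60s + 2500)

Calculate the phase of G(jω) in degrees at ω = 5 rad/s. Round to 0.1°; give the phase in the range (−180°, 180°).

-6.9°

At s = jω = j5:
quadratic: (j5)² + 60·j5 + 2500 = 2475 + j300 → |·| ≈ 2493.1, ∠ ≈ 6.91°
∠G = 0.00° − 6.91° = -6.91°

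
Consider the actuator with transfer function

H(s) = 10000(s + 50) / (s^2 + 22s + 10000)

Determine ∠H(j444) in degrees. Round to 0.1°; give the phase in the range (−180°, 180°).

-93.4°

At s = jω = j444:
zero (s+50): 50 + j444 → |·| = √(50²+444²) = √199636 ≈ 446.81, ∠ = arctan(444/50) ≈ 83.57°
quadratic: (j444)² + 22·j444 + 10000 = -187136 + j9768 → |·| ≈ 1.8739e+05, ∠ ≈ 177.01°
∠H = 83.57° − 177.01° = -93.44°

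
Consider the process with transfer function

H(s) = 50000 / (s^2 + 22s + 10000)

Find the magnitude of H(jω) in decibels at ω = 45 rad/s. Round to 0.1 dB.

15.9 dB

At s = jω = j45:
quadratic: (j45)² + 22·j45 + 10000 = 7975 + j990 → |·| ≈ 8036.2, ∠ ≈ 7.08°
|H| = 50000 / 8036.2 ≈ 6.2218
Gain = 20 log₁₀(6.2218) ≈ 15.88 dB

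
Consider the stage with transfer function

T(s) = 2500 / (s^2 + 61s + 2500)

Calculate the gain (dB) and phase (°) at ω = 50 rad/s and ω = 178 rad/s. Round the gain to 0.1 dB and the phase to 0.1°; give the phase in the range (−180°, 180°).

ω = 50: -1.7 dB, -90.0°; ω = 178: -21.9 dB, -159.6°

At s = jω = j50:
quadratic: (j50)² + 61·j50 + 2500 = 0 + j3050 → |·| ≈ 3050, ∠ ≈ 90.00°
|T| = 2500 / 3050 ≈ 0.81967
Gain = 20 log₁₀(0.81967) ≈ -1.73 dB
∠T = 0.00° − 90.00° = -90.00°

At s = jω = j178:
quadratic: (j178)² + 61·j178 + 2500 = -29184 + j10858 → |·| ≈ 31138, ∠ ≈ 159.59°
|T| = 2500 / 31138 ≈ 0.080288
Gain = 20 log₁₀(0.080288) ≈ -21.91 dB
∠T = 0.00° − 159.59° = -159.59°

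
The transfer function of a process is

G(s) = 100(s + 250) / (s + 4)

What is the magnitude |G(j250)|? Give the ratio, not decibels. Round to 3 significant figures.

141

At s = jω = j250:
zero (s+250): 250 + j250 → |·| = √(250²+250²) = √125000 ≈ 353.55, ∠ = arctan(250/250) ≈ 45.00°
pole (s+4): 4 + j250 → |·| = √(4²+250²) = √62516 ≈ 250.03, ∠ = arctan(250/4) ≈ 89.08°
|G| = 100 · 353.55 / 250.03 ≈ 141.4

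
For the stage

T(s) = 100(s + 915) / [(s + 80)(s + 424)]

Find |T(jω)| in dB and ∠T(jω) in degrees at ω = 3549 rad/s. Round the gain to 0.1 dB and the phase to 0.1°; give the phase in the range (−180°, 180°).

At s = jω = j3549:
zero (s+915): 915 + j3549 → |·| = √(915²+3549²) = √13432626 ≈ 3665.1, ∠ = arctan(3549/915) ≈ 75.54°
pole (s+80): 80 + j3549 → |·| = √(80²+3549²) = √12601801 ≈ 3549.9, ∠ = arctan(3549/80) ≈ 88.71°
pole (s+424): 424 + j3549 → |·| = √(424²+3549²) = √12775177 ≈ 3574.2, ∠ = arctan(3549/424) ≈ 83.19°
|T| = 100 · 3665.1 / 1.2688e+07 ≈ 0.028886
Gain = 20 log₁₀(0.028886) ≈ -30.79 dB
∠T = 75.54° − 171.90° = -96.36°

-30.8 dB, -96.4°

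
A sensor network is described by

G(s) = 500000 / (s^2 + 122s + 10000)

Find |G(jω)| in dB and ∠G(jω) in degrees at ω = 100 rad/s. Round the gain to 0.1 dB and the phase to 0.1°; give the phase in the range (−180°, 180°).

At s = jω = j100:
quadratic: (j100)² + 122·j100 + 10000 = 0 + j12200 → |·| ≈ 12200, ∠ ≈ 90.00°
|G| = 500000 / 12200 ≈ 40.984
Gain = 20 log₁₀(40.984) ≈ 32.25 dB
∠G = 0.00° − 90.00° = -90.00°

32.3 dB, -90.0°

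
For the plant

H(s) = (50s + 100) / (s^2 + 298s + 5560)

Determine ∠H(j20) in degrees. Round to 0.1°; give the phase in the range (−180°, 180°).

Substitute s = j20:
Numerator: 50(j20) + 100 = 100 + j1000
Denominator: (j20)^2 + 298(j20) + 5560 = 5160 + j5960
|N| = √(100² + 1000²) ≈ 1005, ∠N ≈ 84.29°
|D| = √(5160² + 5960²) ≈ 7883.3, ∠D ≈ 49.11°
∠H = 84.29° − 49.11° = 35.18°

35.2°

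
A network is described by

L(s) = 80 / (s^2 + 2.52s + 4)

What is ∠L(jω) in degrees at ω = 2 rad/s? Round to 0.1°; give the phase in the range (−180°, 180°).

At s = jω = j2:
quadratic: (j2)² + 2.52·j2 + 4 = 0 + j5.04 → |·| ≈ 5.04, ∠ ≈ 90.00°
∠L = 0.00° − 90.00° = -90.00°

-90.0°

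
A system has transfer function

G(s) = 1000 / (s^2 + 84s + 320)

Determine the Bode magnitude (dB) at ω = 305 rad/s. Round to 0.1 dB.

Substitute s = j305:
Numerator: 1000 = 1000 + j0
Denominator: (j305)^2 + 84(j305) + 320 = -92705 + j25620
|N| = √(1000² + 0²) ≈ 1000, ∠N ≈ 0.00°
|D| = √(92705² + 25620²) ≈ 96180, ∠D ≈ 164.55°
|G| = 1000 / 96180 ≈ 0.010397
Gain = 20 log₁₀(0.010397) ≈ -39.66 dB

-39.7 dB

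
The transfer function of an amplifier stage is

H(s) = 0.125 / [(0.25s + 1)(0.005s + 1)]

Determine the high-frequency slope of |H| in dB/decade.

-40 dB/decade

Each pole contributes −20 dB/decade at high frequency; each zero contributes +20 dB/decade.
Net: 0 zero(s) − 2 pole(s) → -40 dB/decade.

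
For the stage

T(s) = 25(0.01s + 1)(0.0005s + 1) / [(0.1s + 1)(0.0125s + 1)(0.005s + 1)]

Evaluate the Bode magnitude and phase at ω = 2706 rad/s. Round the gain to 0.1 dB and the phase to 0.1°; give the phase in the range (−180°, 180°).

At ω = 2706 rad/s:
zero (1 + j2706·0.01) = 1 + j27.06 → |·| ≈ 27.078, ∠ ≈ 87.88°
zero (1 + j2706·0.0005) = 1 + j1.353 → |·| ≈ 1.6824, ∠ ≈ 53.53°
pole (1 + j2706·0.1) = 1 + j270.6 → |·| ≈ 270.6, ∠ ≈ 89.79°
pole (1 + j2706·0.0125) = 1 + j33.825 → |·| ≈ 33.84, ∠ ≈ 88.31°
pole (1 + j2706·0.005) = 1 + j13.53 → |·| ≈ 13.567, ∠ ≈ 85.77°
|T| = 25 · 27.078 · 1.6824 / (270.6 · 33.84 · 13.567) ≈ 0.0091674
Gain = 20 log₁₀(0.0091674) ≈ -40.76 dB
∠T = (87.88° + 53.53°) − (89.79° + 88.31° + 85.77°) = -122.46°

-40.8 dB, -122.5°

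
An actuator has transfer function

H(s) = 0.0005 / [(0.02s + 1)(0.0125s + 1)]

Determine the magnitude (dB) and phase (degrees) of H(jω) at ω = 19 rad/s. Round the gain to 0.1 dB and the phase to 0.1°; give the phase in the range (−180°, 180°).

At ω = 19 rad/s:
pole (1 + j19·0.02) = 1 + j0.38 → |·| ≈ 1.0698, ∠ ≈ 20.81°
pole (1 + j19·0.0125) = 1 + j0.2375 → |·| ≈ 1.0278, ∠ ≈ 13.36°
|H| = 0.0005 · 1 / (1.0698 · 1.0278) ≈ 0.00045474
Gain = 20 log₁₀(0.00045474) ≈ -66.84 dB
∠H = (0°) − (20.81° + 13.36°) = -34.17°

-66.8 dB, -34.2°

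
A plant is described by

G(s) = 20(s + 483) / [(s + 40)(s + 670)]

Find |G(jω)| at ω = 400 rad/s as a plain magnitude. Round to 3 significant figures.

0.0400

At s = jω = j400:
zero (s+483): 483 + j400 → |·| = √(483²+400²) = √393289 ≈ 627.13, ∠ = arctan(400/483) ≈ 39.63°
pole (s+40): 40 + j400 → |·| = √(40²+400²) = √161600 ≈ 402, ∠ = arctan(400/40) ≈ 84.29°
pole (s+670): 670 + j400 → |·| = √(670²+400²) = √608900 ≈ 780.32, ∠ = arctan(400/670) ≈ 30.84°
|G| = 20 · 627.13 / 3.1369e+05 ≈ 0.039984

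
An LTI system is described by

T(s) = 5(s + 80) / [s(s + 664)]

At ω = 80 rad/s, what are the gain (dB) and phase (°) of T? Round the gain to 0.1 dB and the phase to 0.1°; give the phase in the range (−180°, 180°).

-39.5 dB, -51.9°

At s = jω = j80:
zero (s+80): 80 + j80 → |·| = √(80²+80²) = √12800 ≈ 113.14, ∠ = arctan(80/80) ≈ 45.00°
pole (s+664): 664 + j80 → |·| = √(664²+80²) = √447296 ≈ 668.8, ∠ = arctan(80/664) ≈ 6.87°
pole at origin: |s| = 80, ∠ = 90.00° (in denominator)
|T| = 5 · 113.14 / 53504 ≈ 0.010573
Gain = 20 log₁₀(0.010573) ≈ -39.52 dB
∠T = 45.00° − 96.87° = -51.87°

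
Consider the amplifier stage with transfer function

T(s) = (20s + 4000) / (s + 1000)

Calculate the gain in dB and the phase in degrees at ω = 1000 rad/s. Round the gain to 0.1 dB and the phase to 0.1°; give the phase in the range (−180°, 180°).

Substitute s = j1000:
Numerator: 20(j1000) + 4000 = 4000 + j20000
Denominator: (j1000) + 1000 = 1000 + j1000
|N| = √(4000² + 20000²) ≈ 20396, ∠N ≈ 78.69°
|D| = √(1000² + 1000²) ≈ 1414.2, ∠D ≈ 45.00°
|T| = 20396 / 1414.2 ≈ 14.422
Gain = 20 log₁₀(14.422) ≈ 23.18 dB
∠T = 78.69° − 45.00° = 33.69°

23.2 dB, 33.7°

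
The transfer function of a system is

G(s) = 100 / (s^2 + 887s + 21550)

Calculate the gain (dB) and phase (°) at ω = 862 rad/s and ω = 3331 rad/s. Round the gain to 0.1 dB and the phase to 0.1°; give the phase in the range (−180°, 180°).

Substitute s = j862:
Numerator: 100 = 100 + j0
Denominator: (j862)^2 + 887(j862) + 21550 = -721494 + j764594
|N| = √(100² + 0²) ≈ 100, ∠N ≈ 0.00°
|D| = √(721494² + 764594²) ≈ 1.0513e+06, ∠D ≈ 133.34°
|G| = 100 / 1.0513e+06 ≈ 9.512e-05
Gain = 20 log₁₀(9.512e-05) ≈ -80.43 dB
∠G = 0.00° − 133.34° = -133.34°

Substitute s = j3331:
Numerator: 100 = 100 + j0
Denominator: (j3331)^2 + 887(j3331) + 21550 = -11074011 + j2954597
|N| = √(100² + 0²) ≈ 100, ∠N ≈ 0.00°
|D| = √(11074011² + 2954597²) ≈ 1.1461e+07, ∠D ≈ 165.06°
|G| = 100 / 1.1461e+07 ≈ 8.7252e-06
Gain = 20 log₁₀(8.7252e-06) ≈ -101.18 dB
∠G = 0.00° − 165.06° = -165.06°

ω = 862: -80.4 dB, -133.3°; ω = 3331: -101.2 dB, -165.1°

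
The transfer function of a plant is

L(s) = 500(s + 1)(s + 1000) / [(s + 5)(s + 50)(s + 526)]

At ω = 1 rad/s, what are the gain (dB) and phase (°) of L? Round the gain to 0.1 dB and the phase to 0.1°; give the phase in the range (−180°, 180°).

At s = jω = j1:
zero (s+1): 1 + j1 → |·| = √(1²+1²) = √2 ≈ 1.4142, ∠ = arctan(1/1) ≈ 45.00°
zero (s+1000): 1000 + j1 → |·| = √(1000²+1²) = √1000001 ≈ 1000, ∠ = arctan(1/1000) ≈ 0.06°
pole (s+5): 5 + j1 → |·| = √(5²+1²) = √26 ≈ 5.099, ∠ = arctan(1/5) ≈ 11.31°
pole (s+50): 50 + j1 → |·| = √(50²+1²) = √2501 ≈ 50.01, ∠ = arctan(1/50) ≈ 1.15°
pole (s+526): 526 + j1 → |·| = √(526²+1²) = √276677 ≈ 526, ∠ = arctan(1/526) ≈ 0.11°
|L| = 500 · 1414.2 / 1.3413e+05 ≈ 5.2718
Gain = 20 log₁₀(5.2718) ≈ 14.44 dB
∠L = 45.06° − 12.57° = 32.49°

14.4 dB, 32.5°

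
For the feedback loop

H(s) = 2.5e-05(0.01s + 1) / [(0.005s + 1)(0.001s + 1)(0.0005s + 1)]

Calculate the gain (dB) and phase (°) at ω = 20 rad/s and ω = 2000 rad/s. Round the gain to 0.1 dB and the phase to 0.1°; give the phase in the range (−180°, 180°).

At ω = 20 rad/s:
zero (1 + j20·0.01) = 1 + j0.2 → |·| ≈ 1.0198, ∠ ≈ 11.31°
pole (1 + j20·0.005) = 1 + j0.1 → |·| ≈ 1.005, ∠ ≈ 5.71°
pole (1 + j20·0.001) = 1 + j0.02 → |·| ≈ 1.0002, ∠ ≈ 1.15°
pole (1 + j20·0.0005) = 1 + j0.01 → |·| ≈ 1, ∠ ≈ 0.57°
|H| = 2.5e-05 · 1.0198 / (1.005 · 1.0002 · 1) ≈ 2.5363e-05
Gain = 20 log₁₀(2.5363e-05) ≈ -91.92 dB
∠H = (11.31°) − (5.71° + 1.15° + 0.57°) = 3.88°

At ω = 2000 rad/s:
zero (1 + j2000·0.01) = 1 + j20 → |·| ≈ 20.025, ∠ ≈ 87.14°
pole (1 + j2000·0.005) = 1 + j10 → |·| ≈ 10.05, ∠ ≈ 84.29°
pole (1 + j2000·0.001) = 1 + j2 → |·| ≈ 2.2361, ∠ ≈ 63.43°
pole (1 + j2000·0.0005) = 1 + j1 → |·| ≈ 1.4142, ∠ ≈ 45.00°
|H| = 2.5e-05 · 20.025 / (10.05 · 2.2361 · 1.4142) ≈ 1.5752e-05
Gain = 20 log₁₀(1.5752e-05) ≈ -96.05 dB
∠H = (87.14°) − (84.29° + 63.43° + 45.00°) = -105.58°

ω = 20: -91.9 dB, 3.9°; ω = 2000: -96.1 dB, -105.6°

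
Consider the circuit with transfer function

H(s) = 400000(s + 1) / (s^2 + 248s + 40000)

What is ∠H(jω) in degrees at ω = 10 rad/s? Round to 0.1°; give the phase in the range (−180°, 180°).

80.7°

At s = jω = j10:
zero (s+1): 1 + j10 → |·| = √(1²+10²) = √101 ≈ 10.05, ∠ = arctan(10/1) ≈ 84.29°
quadratic: (j10)² + 248·j10 + 40000 = 39900 + j2480 → |·| ≈ 39977, ∠ ≈ 3.56°
∠H = 84.29° − 3.56° = 80.73°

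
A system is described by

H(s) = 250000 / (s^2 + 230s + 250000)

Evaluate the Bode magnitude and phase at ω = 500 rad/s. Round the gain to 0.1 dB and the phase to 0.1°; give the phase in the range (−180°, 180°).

6.7 dB, -90.0°

At s = jω = j500:
quadratic: (j500)² + 230·j500 + 250000 = 0 + j115000 → |·| ≈ 1.15e+05, ∠ ≈ 90.00°
|H| = 250000 / 1.15e+05 ≈ 2.1739
Gain = 20 log₁₀(2.1739) ≈ 6.74 dB
∠H = 0.00° − 90.00° = -90.00°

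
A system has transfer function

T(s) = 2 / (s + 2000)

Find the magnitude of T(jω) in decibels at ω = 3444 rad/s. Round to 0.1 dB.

At s = jω = j3444:
pole (s+2000): 2000 + j3444 → |·| = √(2000²+3444²) = √15861136 ≈ 3982.6, ∠ = arctan(3444/2000) ≈ 59.86°
|T| = 2 / 3982.6 ≈ 0.00050218
Gain = 20 log₁₀(0.00050218) ≈ -65.98 dB

-66.0 dB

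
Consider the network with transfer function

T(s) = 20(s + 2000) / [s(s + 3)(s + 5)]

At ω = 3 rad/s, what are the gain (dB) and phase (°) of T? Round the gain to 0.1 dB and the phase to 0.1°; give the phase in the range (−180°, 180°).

At s = jω = j3:
zero (s+2000): 2000 + j3 → |·| = √(2000²+3²) = √4000009 ≈ 2000, ∠ = arctan(3/2000) ≈ 0.09°
pole (s+3): 3 + j3 → |·| = √(3²+3²) = √18 ≈ 4.2426, ∠ = arctan(3/3) ≈ 45.00°
pole (s+5): 5 + j3 → |·| = √(5²+3²) = √34 ≈ 5.831, ∠ = arctan(3/5) ≈ 30.96°
pole at origin: |s| = 3, ∠ = 90.00° (in denominator)
|T| = 20 · 2000 / 74.216 ≈ 538.97
Gain = 20 log₁₀(538.97) ≈ 54.63 dB
∠T = 0.09° − 165.96° = -165.87°

54.6 dB, -165.9°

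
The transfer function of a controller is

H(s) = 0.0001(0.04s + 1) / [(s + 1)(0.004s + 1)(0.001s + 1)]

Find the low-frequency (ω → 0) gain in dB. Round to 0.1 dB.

-80.0 dB

H(0) = 0.0001 · 1 / 1 = 0.0001
20 log₁₀(0.0001) ≈ -80.00 dB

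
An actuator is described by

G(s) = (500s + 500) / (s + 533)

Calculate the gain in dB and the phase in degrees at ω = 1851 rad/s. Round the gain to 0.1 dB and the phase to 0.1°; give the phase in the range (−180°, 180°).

Substitute s = j1851:
Numerator: 500(j1851) + 500 = 500 + j925500
Denominator: (j1851) + 533 = 533 + j1851
|N| = √(500² + 925500²) ≈ 9.255e+05, ∠N ≈ 89.97°
|D| = √(533² + 1851²) ≈ 1926.2, ∠D ≈ 73.94°
|G| = 9.255e+05 / 1926.2 ≈ 480.48
Gain = 20 log₁₀(480.48) ≈ 53.63 dB
∠G = 89.97° − 73.94° = 16.03°

53.6 dB, 16.0°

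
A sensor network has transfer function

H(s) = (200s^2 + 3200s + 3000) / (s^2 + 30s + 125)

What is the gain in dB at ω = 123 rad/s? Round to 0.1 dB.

45.9 dB

Substitute s = j123:
Numerator: 200(j123)^2 + 3200(j123) + 3000 = -3022800 + j393600
Denominator: (j123)^2 + 30(j123) + 125 = -15004 + j3690
|N| = √(3022800² + 393600²) ≈ 3.0483e+06, ∠N ≈ 172.58°
|D| = √(15004² + 3690²) ≈ 15451, ∠D ≈ 166.18°
|H| = 3.0483e+06 / 15451 ≈ 197.29
Gain = 20 log₁₀(197.29) ≈ 45.90 dB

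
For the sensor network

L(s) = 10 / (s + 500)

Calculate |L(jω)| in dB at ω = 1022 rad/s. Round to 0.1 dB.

Substitute s = j1022:
Numerator: 10 = 10 + j0
Denominator: (j1022) + 500 = 500 + j1022
|N| = √(10² + 0²) ≈ 10, ∠N ≈ 0.00°
|D| = √(500² + 1022²) ≈ 1137.8, ∠D ≈ 63.93°
|L| = 10 / 1137.8 ≈ 0.0087889
Gain = 20 log₁₀(0.0087889) ≈ -41.12 dB

-41.1 dB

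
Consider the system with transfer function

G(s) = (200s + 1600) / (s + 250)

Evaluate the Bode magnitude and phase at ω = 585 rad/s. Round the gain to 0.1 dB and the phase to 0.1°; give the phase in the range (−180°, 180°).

45.3 dB, 22.4°

Substitute s = j585:
Numerator: 200(j585) + 1600 = 1600 + j117000
Denominator: (j585) + 250 = 250 + j585
|N| = √(1600² + 117000²) ≈ 1.1701e+05, ∠N ≈ 89.22°
|D| = √(250² + 585²) ≈ 636.18, ∠D ≈ 66.86°
|G| = 1.1701e+05 / 636.18 ≈ 183.93
Gain = 20 log₁₀(183.93) ≈ 45.29 dB
∠G = 89.22° − 66.86° = 22.36°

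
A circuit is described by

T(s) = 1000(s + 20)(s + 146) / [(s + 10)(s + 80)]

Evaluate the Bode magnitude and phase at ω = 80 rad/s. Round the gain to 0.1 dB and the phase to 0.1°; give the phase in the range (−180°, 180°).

63.6 dB, -23.2°

At s = jω = j80:
zero (s+20): 20 + j80 → |·| = √(20²+80²) = √6800 ≈ 82.462, ∠ = arctan(80/20) ≈ 75.96°
zero (s+146): 146 + j80 → |·| = √(146²+80²) = √27716 ≈ 166.48, ∠ = arctan(80/146) ≈ 28.72°
pole (s+10): 10 + j80 → |·| = √(10²+80²) = √6500 ≈ 80.623, ∠ = arctan(80/10) ≈ 82.87°
pole (s+80): 80 + j80 → |·| = √(80²+80²) = √12800 ≈ 113.14, ∠ = arctan(80/80) ≈ 45.00°
|T| = 1000 · 13728 / 9121.7 ≈ 1505
Gain = 20 log₁₀(1505) ≈ 63.55 dB
∠T = 104.68° − 127.87° = -23.19°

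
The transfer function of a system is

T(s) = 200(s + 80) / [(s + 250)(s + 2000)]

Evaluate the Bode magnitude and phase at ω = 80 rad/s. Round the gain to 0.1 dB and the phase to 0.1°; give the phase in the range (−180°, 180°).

At s = jω = j80:
zero (s+80): 80 + j80 → |·| = √(80²+80²) = √12800 ≈ 113.14, ∠ = arctan(80/80) ≈ 45.00°
pole (s+250): 250 + j80 → |·| = √(250²+80²) = √68900 ≈ 262.49, ∠ = arctan(80/250) ≈ 17.74°
pole (s+2000): 2000 + j80 → |·| = √(2000²+80²) = √4006400 ≈ 2001.6, ∠ = arctan(80/2000) ≈ 2.29°
|T| = 200 · 113.14 / 5.254e+05 ≈ 0.043068
Gain = 20 log₁₀(0.043068) ≈ -27.32 dB
∠T = 45.00° − 20.03° = 24.97°

-27.3 dB, 25.0°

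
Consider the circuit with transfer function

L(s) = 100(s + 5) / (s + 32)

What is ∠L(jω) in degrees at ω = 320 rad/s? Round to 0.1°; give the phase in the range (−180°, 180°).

4.8°

At s = jω = j320:
zero (s+5): 5 + j320 → |·| = √(5²+320²) = √102425 ≈ 320.04, ∠ = arctan(320/5) ≈ 89.10°
pole (s+32): 32 + j320 → |·| = √(32²+320²) = √103424 ≈ 321.6, ∠ = arctan(320/32) ≈ 84.29°
∠L = 89.10° − 84.29° = 4.81°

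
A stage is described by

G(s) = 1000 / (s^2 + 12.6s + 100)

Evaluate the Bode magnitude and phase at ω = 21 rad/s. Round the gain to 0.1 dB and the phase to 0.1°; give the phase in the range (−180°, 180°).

At s = jω = j21:
quadratic: (j21)² + 12.6·j21 + 100 = -341 + j264.6 → |·| ≈ 431.62, ∠ ≈ 142.19°
|G| = 1000 / 431.62 ≈ 2.3169
Gain = 20 log₁₀(2.3169) ≈ 7.30 dB
∠G = 0.00° − 142.19° = -142.19°

7.3 dB, -142.2°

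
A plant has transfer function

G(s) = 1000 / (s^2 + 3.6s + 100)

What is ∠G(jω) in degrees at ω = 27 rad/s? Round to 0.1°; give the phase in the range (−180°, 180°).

-171.2°

At s = jω = j27:
quadratic: (j27)² + 3.6·j27 + 100 = -629 + j97.2 → |·| ≈ 636.47, ∠ ≈ 171.22°
∠G = 0.00° − 171.22° = -171.22°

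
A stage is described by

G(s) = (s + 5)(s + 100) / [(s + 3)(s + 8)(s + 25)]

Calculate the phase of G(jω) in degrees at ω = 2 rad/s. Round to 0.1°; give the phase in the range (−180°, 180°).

At s = jω = j2:
zero (s+5): 5 + j2 → |·| = √(5²+2²) = √29 ≈ 5.3852, ∠ = arctan(2/5) ≈ 21.80°
zero (s+100): 100 + j2 → |·| = √(100²+2²) = √10004 ≈ 100.02, ∠ = arctan(2/100) ≈ 1.15°
pole (s+3): 3 + j2 → |·| = √(3²+2²) = √13 ≈ 3.6056, ∠ = arctan(2/3) ≈ 33.69°
pole (s+8): 8 + j2 → |·| = √(8²+2²) = √68 ≈ 8.2462, ∠ = arctan(2/8) ≈ 14.04°
pole (s+25): 25 + j2 → |·| = √(25²+2²) = √629 ≈ 25.08, ∠ = arctan(2/25) ≈ 4.57°
∠G = 22.95° − 52.30° = -29.35°

-29.4°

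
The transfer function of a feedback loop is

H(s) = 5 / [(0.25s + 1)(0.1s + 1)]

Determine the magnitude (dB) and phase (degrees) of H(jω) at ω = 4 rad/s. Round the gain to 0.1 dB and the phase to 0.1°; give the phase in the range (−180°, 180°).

10.3 dB, -66.8°

At ω = 4 rad/s:
pole (1 + j4·0.25) = 1 + j1 → |·| ≈ 1.4142, ∠ ≈ 45.00°
pole (1 + j4·0.1) = 1 + j0.4 → |·| ≈ 1.077, ∠ ≈ 21.80°
|H| = 5 · 1 / (1.4142 · 1.077) ≈ 3.2828
Gain = 20 log₁₀(3.2828) ≈ 10.32 dB
∠H = (0°) − (45.00° + 21.80°) = -66.80°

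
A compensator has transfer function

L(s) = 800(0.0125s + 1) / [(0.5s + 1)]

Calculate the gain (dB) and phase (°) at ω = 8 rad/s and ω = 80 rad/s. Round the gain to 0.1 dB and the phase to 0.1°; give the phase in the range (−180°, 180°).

At ω = 8 rad/s:
zero (1 + j8·0.0125) = 1 + j0.1 → |·| ≈ 1.005, ∠ ≈ 5.71°
pole (1 + j8·0.5) = 1 + j4 → |·| ≈ 4.1231, ∠ ≈ 75.96°
|L| = 800 · 1.005 / (4.1231) ≈ 195
Gain = 20 log₁₀(195) ≈ 45.80 dB
∠L = (5.71°) − (75.96°) = -70.25°

At ω = 80 rad/s:
zero (1 + j80·0.0125) = 1 + j1 → |·| ≈ 1.4142, ∠ ≈ 45.00°
pole (1 + j80·0.5) = 1 + j40 → |·| ≈ 40.012, ∠ ≈ 88.57°
|L| = 800 · 1.4142 / (40.012) ≈ 28.276
Gain = 20 log₁₀(28.276) ≈ 29.03 dB
∠L = (45.00°) − (88.57°) = -43.57°

ω = 8: 45.8 dB, -70.3°; ω = 80: 29.0 dB, -43.6°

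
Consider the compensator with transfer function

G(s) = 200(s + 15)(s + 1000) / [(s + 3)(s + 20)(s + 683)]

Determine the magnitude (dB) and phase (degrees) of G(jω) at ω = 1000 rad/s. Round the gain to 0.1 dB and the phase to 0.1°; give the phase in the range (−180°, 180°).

At s = jω = j1000:
zero (s+15): 15 + j1000 → |·| = √(15²+1000²) = √1000225 ≈ 1000.1, ∠ = arctan(1000/15) ≈ 89.14°
zero (s+1000): 1000 + j1000 → |·| = √(1000²+1000²) = √2000000 ≈ 1414.2, ∠ = arctan(1000/1000) ≈ 45.00°
pole (s+3): 3 + j1000 → |·| = √(3²+1000²) = √1000009 ≈ 1000, ∠ = arctan(1000/3) ≈ 89.83°
pole (s+20): 20 + j1000 → |·| = √(20²+1000²) = √1000400 ≈ 1000.2, ∠ = arctan(1000/20) ≈ 88.85°
pole (s+683): 683 + j1000 → |·| = √(683²+1000²) = √1466489 ≈ 1211, ∠ = arctan(1000/683) ≈ 55.67°
|G| = 200 · 1.4143e+06 / 1.2112e+09 ≈ 0.23354
Gain = 20 log₁₀(0.23354) ≈ -12.63 dB
∠G = 134.14° − 234.35° = -100.21°

-12.6 dB, -100.2°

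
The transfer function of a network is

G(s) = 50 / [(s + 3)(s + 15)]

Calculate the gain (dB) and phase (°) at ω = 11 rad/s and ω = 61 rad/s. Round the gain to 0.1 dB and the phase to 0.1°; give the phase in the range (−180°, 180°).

ω = 11: -12.6 dB, -111.0°; ω = 61: -37.7 dB, -163.4°

At s = jω = j11:
pole (s+3): 3 + j11 → |·| = √(3²+11²) = √130 ≈ 11.402, ∠ = arctan(11/3) ≈ 74.74°
pole (s+15): 15 + j11 → |·| = √(15²+11²) = √346 ≈ 18.601, ∠ = arctan(11/15) ≈ 36.25°
|G| = 50 / 212.09 ≈ 0.23575
Gain = 20 log₁₀(0.23575) ≈ -12.55 dB
∠G = 0.00° − 110.99° = -110.99°

At s = jω = j61:
pole (s+3): 3 + j61 → |·| = √(3²+61²) = √3730 ≈ 61.074, ∠ = arctan(61/3) ≈ 87.18°
pole (s+15): 15 + j61 → |·| = √(15²+61²) = √3946 ≈ 62.817, ∠ = arctan(61/15) ≈ 76.18°
|G| = 50 / 3836.5 ≈ 0.013033
Gain = 20 log₁₀(0.013033) ≈ -37.70 dB
∠G = 0.00° − 163.36° = -163.36°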